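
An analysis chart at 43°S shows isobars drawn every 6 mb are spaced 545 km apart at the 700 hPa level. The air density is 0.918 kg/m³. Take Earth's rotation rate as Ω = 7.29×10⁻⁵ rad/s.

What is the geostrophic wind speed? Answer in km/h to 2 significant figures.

Coriolis parameter at 43°S:
f = 2Ω sin φ = 2 × 7.29×10⁻⁵ × sin 43° = 9.94×10⁻⁵ s⁻¹
Pressure gradient: |∂P/∂n| = 600 Pa / 545000 m = 1.10×10⁻³ Pa/m
Geostrophic balance (pressure-gradient force = Coriolis force):
V_g = (1/(fρ)) |∂P/∂n| = 1.10×10⁻³ / (9.94×10⁻⁵ × 0.918) = 12.1 m/s
Converting: 12.1 m/s × 3.6 = 43 km/h

43 km/h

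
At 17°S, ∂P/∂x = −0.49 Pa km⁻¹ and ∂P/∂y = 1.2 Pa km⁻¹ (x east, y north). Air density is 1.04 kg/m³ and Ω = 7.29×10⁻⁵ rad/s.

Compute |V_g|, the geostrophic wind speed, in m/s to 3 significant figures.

Coriolis parameter at 17°S:
f = 2Ω sin φ = 2 × 7.29×10⁻⁵ × sin 17° = 4.26×10⁻⁵ s⁻¹
In the Southern Hemisphere f is negative: f = −4.26×10⁻⁵ s⁻¹.
Component geostrophic relations (x east, y north):
u_g = −(1/(fρ)) ∂P/∂y,  v_g = (1/(fρ)) ∂P/∂x
u_g = −(1.2×10⁻³)/(−4.26×10⁻⁵ × 1.04) = 27.1 m/s;  v_g = (−0.49×10⁻³)/(−4.26×10⁻⁵ × 1.04) = 11.1 m/s
|V_g| = √(u_g² + v_g²) = 29.2 m/s

29.2 m/s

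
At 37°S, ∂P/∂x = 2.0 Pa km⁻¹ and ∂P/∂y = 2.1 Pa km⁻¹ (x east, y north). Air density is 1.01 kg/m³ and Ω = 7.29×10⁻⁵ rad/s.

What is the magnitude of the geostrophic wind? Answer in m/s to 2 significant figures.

Coriolis parameter at 37°S:
f = 2Ω sin φ = 2 × 7.29×10⁻⁵ × sin 37° = 8.77×10⁻⁵ s⁻¹
In the Southern Hemisphere f is negative: f = −8.77×10⁻⁵ s⁻¹.
Component geostrophic relations (x east, y north):
u_g = −(1/(fρ)) ∂P/∂y,  v_g = (1/(fρ)) ∂P/∂x
u_g = −(2.1×10⁻³)/(−8.77×10⁻⁵ × 1.01) = 23.7 m/s;  v_g = (2.0×10⁻³)/(−8.77×10⁻⁵ × 1.01) = −22.6 m/s
|V_g| = √(u_g² + v_g²) = 32.7 m/s

33 m/s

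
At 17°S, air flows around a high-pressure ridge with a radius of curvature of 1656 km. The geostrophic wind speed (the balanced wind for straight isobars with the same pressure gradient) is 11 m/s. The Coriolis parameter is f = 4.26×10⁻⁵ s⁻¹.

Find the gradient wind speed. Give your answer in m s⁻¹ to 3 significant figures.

13.6 m s⁻¹

Around a high, pressure-gradient force acts outward with centrifugal, so Coriolis balances both:
fV = (1/ρ)|∂P/∂n| + V²/R  →  V² − fR·V + fR·V_g = 0
With fR = 4.26×10⁻⁵ × 1656×10³ m = 70.5 m/s:
V = [fR − √((fR)² − 4 fR V_g)]/2 = [70.5 − √(70.5² − 4×70.5×11)]/2 = 13.6 m/s
Supergeostrophic (V > V_g = 11 m/s), as expected around a high.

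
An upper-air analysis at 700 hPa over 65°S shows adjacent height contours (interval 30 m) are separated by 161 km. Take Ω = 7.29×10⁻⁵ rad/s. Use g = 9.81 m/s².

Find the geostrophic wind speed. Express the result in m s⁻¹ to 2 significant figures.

Coriolis parameter at 65°S:
f = 2Ω sin φ = 2 × 7.29×10⁻⁵ × sin 65° = 1.32×10⁻⁴ s⁻¹
Height gradient: |∂Z/∂n| = 30 m / 161000 m = 1.86×10⁻⁴
On a pressure surface, geostrophic balance gives V_g = (g/f)|∂Z/∂n|:
V_g = 9.81 × 1.86×10⁻⁴ / 1.32×10⁻⁴ = 13.8 m/s

14 m s⁻¹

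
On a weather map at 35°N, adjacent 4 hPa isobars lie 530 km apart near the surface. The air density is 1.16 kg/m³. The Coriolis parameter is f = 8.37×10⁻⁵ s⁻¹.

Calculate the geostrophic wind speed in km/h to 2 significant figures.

Pressure gradient: |∂P/∂n| = 400 Pa / 530000 m = 7.55×10⁻⁴ Pa/m
Geostrophic balance (pressure-gradient force = Coriolis force):
V_g = (1/(fρ)) |∂P/∂n| = 7.55×10⁻⁴ / (8.37×10⁻⁵ × 1.16) = 7.77 m/s
Converting: 7.77 m/s × 3.6 = 28 km/h

28 km/h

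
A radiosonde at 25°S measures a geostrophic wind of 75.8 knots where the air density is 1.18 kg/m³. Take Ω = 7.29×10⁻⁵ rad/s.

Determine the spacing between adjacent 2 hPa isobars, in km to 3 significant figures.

70.5 km

Coriolis parameter at 25°S:
f = 2Ω sin φ = 2 × 7.29×10⁻⁵ × sin 25° = 6.16×10⁻⁵ s⁻¹
Wind speed in SI: 75.8 knots = 39.0 m/s
Geostrophic balance rearranged: |∂P/∂n| = f ρ V_g
|∂P/∂n| = 6.16×10⁻⁵ × 1.18 × 39.0 = 2.84×10⁻³ Pa/m
Isobar spacing: Δn = ΔP/|∂P/∂n| = 200 Pa / 2.84×10⁻³ Pa/m = 70540 m ≈ 70.5 km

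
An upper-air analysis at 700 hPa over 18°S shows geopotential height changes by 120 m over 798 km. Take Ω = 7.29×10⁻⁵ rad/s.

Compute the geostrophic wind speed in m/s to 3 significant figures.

32.7 m/s

Coriolis parameter at 18°S:
f = 2Ω sin φ = 2 × 7.29×10⁻⁵ × sin 18° = 4.51×10⁻⁵ s⁻¹
Height gradient: |∂Z/∂n| = 120 m / 798000 m = 1.50×10⁻⁴
On a pressure surface, geostrophic balance gives V_g = (g/f)|∂Z/∂n|:
V_g = 9.81 × 1.50×10⁻⁴ / 4.51×10⁻⁵ = 32.7 m/s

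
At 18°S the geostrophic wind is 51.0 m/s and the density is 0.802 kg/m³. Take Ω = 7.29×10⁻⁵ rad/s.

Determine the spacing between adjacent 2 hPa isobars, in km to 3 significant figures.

109 km

Coriolis parameter at 18°S:
f = 2Ω sin φ = 2 × 7.29×10⁻⁵ × sin 18° = 4.51×10⁻⁵ s⁻¹
Geostrophic balance rearranged: |∂P/∂n| = f ρ V_g
|∂P/∂n| = 4.51×10⁻⁵ × 0.802 × 51.0 = 1.84×10⁻³ Pa/m
Isobar spacing: Δn = ΔP/|∂P/∂n| = 200 Pa / 1.84×10⁻³ Pa/m = 108529 m ≈ 109 km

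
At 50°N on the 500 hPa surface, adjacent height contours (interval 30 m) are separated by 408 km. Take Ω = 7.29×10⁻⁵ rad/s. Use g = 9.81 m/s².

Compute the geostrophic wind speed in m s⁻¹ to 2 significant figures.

Coriolis parameter at 50°N:
f = 2Ω sin φ = 2 × 7.29×10⁻⁵ × sin 50° = 1.12×10⁻⁴ s⁻¹
Height gradient: |∂Z/∂n| = 30 m / 408000 m = 7.35×10⁻⁵
On a pressure surface, geostrophic balance gives V_g = (g/f)|∂Z/∂n|:
V_g = 9.81 × 7.35×10⁻⁵ / 1.12×10⁻⁴ = 6.46 m/s

6.5 m s⁻¹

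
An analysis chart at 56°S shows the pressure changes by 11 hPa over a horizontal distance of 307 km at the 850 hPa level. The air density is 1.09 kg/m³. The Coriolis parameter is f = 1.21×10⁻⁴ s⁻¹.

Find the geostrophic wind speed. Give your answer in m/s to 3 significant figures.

Pressure gradient: |∂P/∂n| = 1100 Pa / 307000 m = 3.58×10⁻³ Pa/m
Geostrophic balance (pressure-gradient force = Coriolis force):
V_g = (1/(fρ)) |∂P/∂n| = 3.58×10⁻³ / (1.21×10⁻⁴ × 1.09) = 27.2 m/s

27.2 m/s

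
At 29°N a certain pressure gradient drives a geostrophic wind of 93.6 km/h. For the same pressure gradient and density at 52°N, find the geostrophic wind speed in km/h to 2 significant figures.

With the same pressure gradient and density, V_g ∝ 1/f ∝ 1/sin φ.
V₂ = V₁ · sin φ₁ / sin φ₂ = 93.6 × sin 29° / sin 52°
V₂ = 93.6 × 0.4848/0.7880 = 58 km/h

58 km/h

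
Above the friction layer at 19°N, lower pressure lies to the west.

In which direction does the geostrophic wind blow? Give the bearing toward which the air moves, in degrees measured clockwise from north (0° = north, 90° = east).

000°

The pressure-gradient force points toward the west (bearing 270°).
Geostrophic balance: in the Northern Hemisphere the Coriolis force deflects motion to the right, so the geostrophic wind blows 90° to the right of the pressure-gradient force (low pressure on the left).
Rotating 270° by 90° clockwise gives 000° — the wind blows toward the north.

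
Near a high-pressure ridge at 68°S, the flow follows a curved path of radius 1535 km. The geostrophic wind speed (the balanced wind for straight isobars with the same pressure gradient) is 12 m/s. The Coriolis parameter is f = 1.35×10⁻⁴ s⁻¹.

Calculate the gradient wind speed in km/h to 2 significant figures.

46 km/h

Around a high, pressure-gradient force acts outward with centrifugal, so Coriolis balances both:
fV = (1/ρ)|∂P/∂n| + V²/R  →  V² − fR·V + fR·V_g = 0
With fR = 1.35×10⁻⁴ × 1535×10³ m = 207 m/s:
V = [fR − √((fR)² − 4 fR V_g)]/2 = [207 − √(207² − 4×207×12)]/2 = 12.8 m/s
Supergeostrophic (V > V_g = 12 m/s), as expected around a high.
Converting: 12.8 m/s × 3.6 = 46 km/h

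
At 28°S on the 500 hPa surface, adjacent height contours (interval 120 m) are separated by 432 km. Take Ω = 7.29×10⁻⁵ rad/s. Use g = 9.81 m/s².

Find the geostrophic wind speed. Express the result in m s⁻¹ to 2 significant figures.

40 m s⁻¹

Coriolis parameter at 28°S:
f = 2Ω sin φ = 2 × 7.29×10⁻⁵ × sin 28° = 6.84×10⁻⁵ s⁻¹
Height gradient: |∂Z/∂n| = 120 m / 432000 m = 2.78×10⁻⁴
On a pressure surface, geostrophic balance gives V_g = (g/f)|∂Z/∂n|:
V_g = 9.81 × 2.78×10⁻⁴ / 6.84×10⁻⁵ = 39.8 m/s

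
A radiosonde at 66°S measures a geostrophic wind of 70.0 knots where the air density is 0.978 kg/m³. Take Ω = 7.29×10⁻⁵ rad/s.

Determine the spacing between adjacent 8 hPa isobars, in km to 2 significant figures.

170 km

Coriolis parameter at 66°S:
f = 2Ω sin φ = 2 × 7.29×10⁻⁵ × sin 66° = 1.33×10⁻⁴ s⁻¹
Wind speed in SI: 70.0 knots = 36.0 m/s
Geostrophic balance rearranged: |∂P/∂n| = f ρ V_g
|∂P/∂n| = 1.33×10⁻⁴ × 0.978 × 36.0 = 4.69×10⁻³ Pa/m
Isobar spacing: Δn = ΔP/|∂P/∂n| = 800 Pa / 4.69×10⁻³ Pa/m = 170540 m ≈ 170 km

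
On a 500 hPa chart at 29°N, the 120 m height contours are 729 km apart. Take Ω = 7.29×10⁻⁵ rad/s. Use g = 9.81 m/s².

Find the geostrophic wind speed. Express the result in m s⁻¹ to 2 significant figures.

23 m s⁻¹

Coriolis parameter at 29°N:
f = 2Ω sin φ = 2 × 7.29×10⁻⁵ × sin 29° = 7.07×10⁻⁵ s⁻¹
Height gradient: |∂Z/∂n| = 120 m / 729000 m = 1.65×10⁻⁴
On a pressure surface, geostrophic balance gives V_g = (g/f)|∂Z/∂n|:
V_g = 9.81 × 1.65×10⁻⁴ / 7.07×10⁻⁵ = 22.8 m/s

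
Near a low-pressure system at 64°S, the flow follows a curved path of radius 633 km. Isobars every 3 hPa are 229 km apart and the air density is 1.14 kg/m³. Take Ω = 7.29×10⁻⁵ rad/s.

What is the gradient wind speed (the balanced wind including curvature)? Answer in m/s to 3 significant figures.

Coriolis parameter at 64°S:
f = 2Ω sin φ = 2 × 7.29×10⁻⁵ × sin 64° = 1.31×10⁻⁴ s⁻¹
Pressure gradient: |∂P/∂n| = 300 Pa / 229000 m = 1.31×10⁻³ Pa/m
Geostrophic speed: V_g = |∂P/∂n|/(fρ) = 1.31×10⁻³/(1.31×10⁻⁴ × 1.14) = 8.77 m/s
Around a low, centrifugal force acts outward with Coriolis, so pressure-gradient force balances both:
(1/ρ)|∂P/∂n| = fV + V²/R  →  V² + fR·V − fR·V_g = 0
With fR = 1.31×10⁻⁴ × 633×10³ m = 83.0 m/s:
V = [−fR + √((fR)² + 4 fR V_g)]/2 = [−83.0 + √(83.0² + 4×83.0×8.77)]/2 = 8 m/s
Subgeostrophic (V < V_g = 8.77 m/s), as expected around a low.

8.00 m/s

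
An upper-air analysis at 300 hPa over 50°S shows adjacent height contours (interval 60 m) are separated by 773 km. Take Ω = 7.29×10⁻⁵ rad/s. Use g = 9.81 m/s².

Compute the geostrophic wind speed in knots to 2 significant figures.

13 knots

Coriolis parameter at 50°S:
f = 2Ω sin φ = 2 × 7.29×10⁻⁵ × sin 50° = 1.12×10⁻⁴ s⁻¹
Height gradient: |∂Z/∂n| = 60 m / 773000 m = 7.76×10⁻⁵
On a pressure surface, geostrophic balance gives V_g = (g/f)|∂Z/∂n|:
V_g = 9.81 × 7.76×10⁻⁵ / 1.12×10⁻⁴ = 6.82 m/s
Converting: 6.82 m/s × 1.944 = 13 knots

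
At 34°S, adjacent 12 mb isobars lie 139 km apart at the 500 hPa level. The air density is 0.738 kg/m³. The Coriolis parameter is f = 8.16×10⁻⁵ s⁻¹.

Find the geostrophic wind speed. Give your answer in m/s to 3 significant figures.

143 m/s

Pressure gradient: |∂P/∂n| = 1200 Pa / 139000 m = 8.63×10⁻³ Pa/m
Geostrophic balance (pressure-gradient force = Coriolis force):
V_g = (1/(fρ)) |∂P/∂n| = 8.63×10⁻³ / (8.16×10⁻⁵ × 0.738) = 143 m/s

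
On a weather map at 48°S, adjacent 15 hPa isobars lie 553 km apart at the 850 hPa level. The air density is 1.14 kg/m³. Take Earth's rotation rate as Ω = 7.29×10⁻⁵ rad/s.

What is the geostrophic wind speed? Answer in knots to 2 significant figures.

43 knots

Coriolis parameter at 48°S:
f = 2Ω sin φ = 2 × 7.29×10⁻⁵ × sin 48° = 1.08×10⁻⁴ s⁻¹
Pressure gradient: |∂P/∂n| = 1500 Pa / 553000 m = 2.71×10⁻³ Pa/m
Geostrophic balance (pressure-gradient force = Coriolis force):
V_g = (1/(fρ)) |∂P/∂n| = 2.71×10⁻³ / (1.08×10⁻⁴ × 1.14) = 22.0 m/s
Converting: 22.0 m/s × 1.944 = 43 knots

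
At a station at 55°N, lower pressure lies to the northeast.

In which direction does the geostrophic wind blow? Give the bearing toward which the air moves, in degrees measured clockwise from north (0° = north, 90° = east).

135°

The pressure-gradient force points toward the northeast (bearing 045°).
Geostrophic balance: in the Northern Hemisphere the Coriolis force deflects motion to the right, so the geostrophic wind blows 90° to the right of the pressure-gradient force (low pressure on the left).
Rotating 045° by 90° clockwise gives 135° — the wind blows toward the southeast.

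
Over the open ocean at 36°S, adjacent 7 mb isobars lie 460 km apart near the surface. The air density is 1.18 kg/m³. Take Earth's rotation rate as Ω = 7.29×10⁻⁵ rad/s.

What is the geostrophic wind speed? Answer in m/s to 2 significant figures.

15 m/s

Coriolis parameter at 36°S:
f = 2Ω sin φ = 2 × 7.29×10⁻⁵ × sin 36° = 8.57×10⁻⁵ s⁻¹
Pressure gradient: |∂P/∂n| = 700 Pa / 460000 m = 1.52×10⁻³ Pa/m
Geostrophic balance (pressure-gradient force = Coriolis force):
V_g = (1/(fρ)) |∂P/∂n| = 1.52×10⁻³ / (8.57×10⁻⁵ × 1.18) = 15.0 m/s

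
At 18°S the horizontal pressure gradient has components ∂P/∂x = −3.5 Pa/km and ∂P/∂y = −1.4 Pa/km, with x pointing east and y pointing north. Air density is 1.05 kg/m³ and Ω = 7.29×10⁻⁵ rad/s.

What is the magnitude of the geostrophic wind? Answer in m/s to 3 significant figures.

79.7 m/s

Coriolis parameter at 18°S:
f = 2Ω sin φ = 2 × 7.29×10⁻⁵ × sin 18° = 4.51×10⁻⁵ s⁻¹
In the Southern Hemisphere f is negative: f = −4.51×10⁻⁵ s⁻¹.
Component geostrophic relations (x east, y north):
u_g = −(1/(fρ)) ∂P/∂y,  v_g = (1/(fρ)) ∂P/∂x
u_g = −(−1.4×10⁻³)/(−4.51×10⁻⁵ × 1.05) = −29.6 m/s;  v_g = (−3.5×10⁻³)/(−4.51×10⁻⁵ × 1.05) = 74.0 m/s
|V_g| = √(u_g² + v_g²) = 79.7 m/s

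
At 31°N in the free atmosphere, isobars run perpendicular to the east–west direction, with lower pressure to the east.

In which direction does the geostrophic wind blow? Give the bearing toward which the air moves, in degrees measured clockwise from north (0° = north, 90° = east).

180°

The pressure-gradient force points toward the east (bearing 090°).
Geostrophic balance: in the Northern Hemisphere the Coriolis force deflects motion to the right, so the geostrophic wind blows 90° to the right of the pressure-gradient force (low pressure on the left).
Rotating 090° by 90° clockwise gives 180° — the wind blows toward the south.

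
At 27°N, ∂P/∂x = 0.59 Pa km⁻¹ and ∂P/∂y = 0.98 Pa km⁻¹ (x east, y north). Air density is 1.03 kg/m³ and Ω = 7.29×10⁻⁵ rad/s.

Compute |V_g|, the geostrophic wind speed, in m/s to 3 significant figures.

Coriolis parameter at 27°N:
f = 2Ω sin φ = 2 × 7.29×10⁻⁵ × sin 27° = 6.62×10⁻⁵ s⁻¹
Component geostrophic relations (x east, y north):
u_g = −(1/(fρ)) ∂P/∂y,  v_g = (1/(fρ)) ∂P/∂x
u_g = −(0.98×10⁻³)/(6.62×10⁻⁵ × 1.03) = −14.4 m/s;  v_g = (0.59×10⁻³)/(6.62×10⁻⁵ × 1.03) = 8.65 m/s
|V_g| = √(u_g² + v_g²) = 16.8 m/s

16.8 m/s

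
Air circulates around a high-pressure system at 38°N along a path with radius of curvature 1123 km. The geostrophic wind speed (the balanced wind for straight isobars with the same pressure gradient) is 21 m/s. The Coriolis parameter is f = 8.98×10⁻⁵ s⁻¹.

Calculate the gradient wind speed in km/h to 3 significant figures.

107 km/h

Around a high, pressure-gradient force acts outward with centrifugal, so Coriolis balances both:
fV = (1/ρ)|∂P/∂n| + V²/R  →  V² − fR·V + fR·V_g = 0
With fR = 8.98×10⁻⁵ × 1123×10³ m = 101 m/s:
V = [fR − √((fR)² − 4 fR V_g)]/2 = [101 − √(101² − 4×101×21)]/2 = 29.8 m/s
Supergeostrophic (V > V_g = 21 m/s), as expected around a high.
Converting: 29.8 m/s × 3.6 = 107 km/h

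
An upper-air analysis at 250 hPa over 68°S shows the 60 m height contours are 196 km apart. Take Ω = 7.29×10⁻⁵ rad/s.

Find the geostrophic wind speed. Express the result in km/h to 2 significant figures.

Coriolis parameter at 68°S:
f = 2Ω sin φ = 2 × 7.29×10⁻⁵ × sin 68° = 1.35×10⁻⁴ s⁻¹
Height gradient: |∂Z/∂n| = 60 m / 196000 m = 3.06×10⁻⁴
On a pressure surface, geostrophic balance gives V_g = (g/f)|∂Z/∂n|:
V_g = 9.81 × 3.06×10⁻⁴ / 1.35×10⁻⁴ = 22.2 m/s
Converting: 22.2 m/s × 3.6 = 80 km/h

80 km/h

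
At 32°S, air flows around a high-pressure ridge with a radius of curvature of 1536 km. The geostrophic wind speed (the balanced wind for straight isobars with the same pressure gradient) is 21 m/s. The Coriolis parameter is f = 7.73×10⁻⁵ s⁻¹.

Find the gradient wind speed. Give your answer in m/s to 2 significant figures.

Around a high, pressure-gradient force acts outward with centrifugal, so Coriolis balances both:
fV = (1/ρ)|∂P/∂n| + V²/R  →  V² − fR·V + fR·V_g = 0
With fR = 7.73×10⁻⁵ × 1536×10³ m = 119 m/s:
V = [fR − √((fR)² − 4 fR V_g)]/2 = [119 − √(119² − 4×119×21)]/2 = 27.3 m/s
Supergeostrophic (V > V_g = 21 m/s), as expected around a high.

27 m/s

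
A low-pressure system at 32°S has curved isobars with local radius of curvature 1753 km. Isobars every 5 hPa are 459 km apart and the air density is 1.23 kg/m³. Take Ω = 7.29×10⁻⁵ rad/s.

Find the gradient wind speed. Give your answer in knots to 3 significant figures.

20.7 knots

Coriolis parameter at 32°S:
f = 2Ω sin φ = 2 × 7.29×10⁻⁵ × sin 32° = 7.73×10⁻⁵ s⁻¹
Pressure gradient: |∂P/∂n| = 500 Pa / 459000 m = 1.09×10⁻³ Pa/m
Geostrophic speed: V_g = |∂P/∂n|/(fρ) = 1.09×10⁻³/(7.73×10⁻⁵ × 1.23) = 11.5 m/s
Around a low, centrifugal force acts outward with Coriolis, so pressure-gradient force balances both:
(1/ρ)|∂P/∂n| = fV + V²/R  →  V² + fR·V − fR·V_g = 0
With fR = 7.73×10⁻⁵ × 1753×10³ m = 135 m/s:
V = [−fR + √((fR)² + 4 fR V_g)]/2 = [−135 + √(135² + 4×135×11.5)]/2 = 10.6 m/s
Subgeostrophic (V < V_g = 11.5 m/s), as expected around a low.
Converting: 10.6 m/s × 1.944 = 20.7 knots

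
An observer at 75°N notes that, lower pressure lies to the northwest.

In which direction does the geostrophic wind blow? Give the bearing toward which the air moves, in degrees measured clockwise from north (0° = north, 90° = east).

045°

The pressure-gradient force points toward the northwest (bearing 315°).
Geostrophic balance: in the Northern Hemisphere the Coriolis force deflects motion to the right, so the geostrophic wind blows 90° to the right of the pressure-gradient force (low pressure on the left).
Rotating 315° by 90° clockwise gives 045° — the wind blows toward the northeast.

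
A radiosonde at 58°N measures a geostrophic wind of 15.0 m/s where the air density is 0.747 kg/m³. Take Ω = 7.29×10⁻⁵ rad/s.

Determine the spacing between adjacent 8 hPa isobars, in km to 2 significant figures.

580 km

Coriolis parameter at 58°N:
f = 2Ω sin φ = 2 × 7.29×10⁻⁵ × sin 58° = 1.24×10⁻⁴ s⁻¹
Geostrophic balance rearranged: |∂P/∂n| = f ρ V_g
|∂P/∂n| = 1.24×10⁻⁴ × 0.747 × 15.0 = 1.39×10⁻³ Pa/m
Isobar spacing: Δn = ΔP/|∂P/∂n| = 800 Pa / 1.39×10⁻³ Pa/m = 577431 m ≈ 580 km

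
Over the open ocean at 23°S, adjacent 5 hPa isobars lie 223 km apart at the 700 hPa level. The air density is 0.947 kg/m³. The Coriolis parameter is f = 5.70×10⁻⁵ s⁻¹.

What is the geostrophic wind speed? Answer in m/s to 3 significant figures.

Pressure gradient: |∂P/∂n| = 500 Pa / 223000 m = 2.24×10⁻³ Pa/m
Geostrophic balance (pressure-gradient force = Coriolis force):
V_g = (1/(fρ)) |∂P/∂n| = 2.24×10⁻³ / (5.70×10⁻⁵ × 0.947) = 41.5 m/s

41.5 m/s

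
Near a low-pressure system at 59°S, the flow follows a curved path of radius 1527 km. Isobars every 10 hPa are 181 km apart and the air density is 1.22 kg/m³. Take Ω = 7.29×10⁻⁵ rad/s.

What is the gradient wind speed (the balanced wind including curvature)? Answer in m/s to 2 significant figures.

Coriolis parameter at 59°S:
f = 2Ω sin φ = 2 × 7.29×10⁻⁵ × sin 59° = 1.25×10⁻⁴ s⁻¹
Pressure gradient: |∂P/∂n| = 1000 Pa / 181000 m = 5.52×10⁻³ Pa/m
Geostrophic speed: V_g = |∂P/∂n|/(fρ) = 5.52×10⁻³/(1.25×10⁻⁴ × 1.22) = 36.2 m/s
Around a low, centrifugal force acts outward with Coriolis, so pressure-gradient force balances both:
(1/ρ)|∂P/∂n| = fV + V²/R  →  V² + fR·V − fR·V_g = 0
With fR = 1.25×10⁻⁴ × 1527×10³ m = 191 m/s:
V = [−fR + √((fR)² + 4 fR V_g)]/2 = [−191 + √(191² + 4×191×36.2)]/2 = 31.2 m/s
Subgeostrophic (V < V_g = 36.2 m/s), as expected around a low.

31 m/s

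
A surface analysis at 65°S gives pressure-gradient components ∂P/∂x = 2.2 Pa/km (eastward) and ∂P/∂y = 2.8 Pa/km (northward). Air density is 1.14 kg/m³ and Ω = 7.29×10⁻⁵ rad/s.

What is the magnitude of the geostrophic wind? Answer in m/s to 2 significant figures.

24 m/s

Coriolis parameter at 65°S:
f = 2Ω sin φ = 2 × 7.29×10⁻⁵ × sin 65° = 1.32×10⁻⁴ s⁻¹
In the Southern Hemisphere f is negative: f = −1.32×10⁻⁴ s⁻¹.
Component geostrophic relations (x east, y north):
u_g = −(1/(fρ)) ∂P/∂y,  v_g = (1/(fρ)) ∂P/∂x
u_g = −(2.8×10⁻³)/(−1.32×10⁻⁴ × 1.14) = 18.6 m/s;  v_g = (2.2×10⁻³)/(−1.32×10⁻⁴ × 1.14) = −14.6 m/s
|V_g| = √(u_g² + v_g²) = 23.6 m/s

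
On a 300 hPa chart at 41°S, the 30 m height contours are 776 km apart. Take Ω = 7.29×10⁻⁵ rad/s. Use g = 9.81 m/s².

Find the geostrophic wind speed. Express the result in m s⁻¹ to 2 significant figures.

Coriolis parameter at 41°S:
f = 2Ω sin φ = 2 × 7.29×10⁻⁵ × sin 41° = 9.57×10⁻⁵ s⁻¹
Height gradient: |∂Z/∂n| = 30 m / 776000 m = 3.87×10⁻⁵
On a pressure surface, geostrophic balance gives V_g = (g/f)|∂Z/∂n|:
V_g = 9.81 × 3.87×10⁻⁵ / 9.57×10⁻⁵ = 3.96 m/s

4.0 m s⁻¹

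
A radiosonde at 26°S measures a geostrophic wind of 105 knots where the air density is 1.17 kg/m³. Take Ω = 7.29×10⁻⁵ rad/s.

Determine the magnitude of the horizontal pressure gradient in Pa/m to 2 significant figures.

4.0×10⁻³ Pa/m

Coriolis parameter at 26°S:
f = 2Ω sin φ = 2 × 7.29×10⁻⁵ × sin 26° = 6.39×10⁻⁵ s⁻¹
Wind speed in SI: 105 knots = 54.0 m/s
Geostrophic balance rearranged: |∂P/∂n| = f ρ V_g
|∂P/∂n| = 6.39×10⁻⁵ × 1.17 × 54.0 = 4.04×10⁻³ Pa/m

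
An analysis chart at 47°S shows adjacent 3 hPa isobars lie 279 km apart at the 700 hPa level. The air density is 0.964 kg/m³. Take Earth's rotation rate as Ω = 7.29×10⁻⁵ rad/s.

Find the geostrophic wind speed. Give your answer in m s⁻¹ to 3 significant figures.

Coriolis parameter at 47°S:
f = 2Ω sin φ = 2 × 7.29×10⁻⁵ × sin 47° = 1.07×10⁻⁴ s⁻¹
Pressure gradient: |∂P/∂n| = 300 Pa / 279000 m = 1.08×10⁻³ Pa/m
Geostrophic balance (pressure-gradient force = Coriolis force):
V_g = (1/(fρ)) |∂P/∂n| = 1.08×10⁻³ / (1.07×10⁻⁴ × 0.964) = 10.5 m/s

10.5 m s⁻¹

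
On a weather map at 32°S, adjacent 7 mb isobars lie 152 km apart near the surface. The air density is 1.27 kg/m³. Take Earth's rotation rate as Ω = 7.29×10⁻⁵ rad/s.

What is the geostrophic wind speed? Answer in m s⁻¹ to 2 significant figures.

Coriolis parameter at 32°S:
f = 2Ω sin φ = 2 × 7.29×10⁻⁵ × sin 32° = 7.73×10⁻⁵ s⁻¹
Pressure gradient: |∂P/∂n| = 700 Pa / 152000 m = 4.61×10⁻³ Pa/m
Geostrophic balance (pressure-gradient force = Coriolis force):
V_g = (1/(fρ)) |∂P/∂n| = 4.61×10⁻³ / (7.73×10⁻⁵ × 1.27) = 46.9 m/s

47 m s⁻¹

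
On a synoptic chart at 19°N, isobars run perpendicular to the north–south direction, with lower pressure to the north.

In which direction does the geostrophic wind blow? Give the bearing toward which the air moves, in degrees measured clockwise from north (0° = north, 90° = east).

090°

The pressure-gradient force points toward the north (bearing 000°).
Geostrophic balance: in the Northern Hemisphere the Coriolis force deflects motion to the right, so the geostrophic wind blows 90° to the right of the pressure-gradient force (low pressure on the left).
Rotating 000° by 90° clockwise gives 090° — the wind blows toward the east.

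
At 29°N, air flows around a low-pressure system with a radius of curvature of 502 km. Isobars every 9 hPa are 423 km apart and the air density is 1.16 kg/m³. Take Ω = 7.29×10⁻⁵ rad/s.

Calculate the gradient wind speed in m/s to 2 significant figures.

Coriolis parameter at 29°N:
f = 2Ω sin φ = 2 × 7.29×10⁻⁵ × sin 29° = 7.07×10⁻⁵ s⁻¹
Pressure gradient: |∂P/∂n| = 900 Pa / 423000 m = 2.13×10⁻³ Pa/m
Geostrophic speed: V_g = |∂P/∂n|/(fρ) = 2.13×10⁻³/(7.07×10⁻⁵ × 1.16) = 25.9 m/s
Around a low, centrifugal force acts outward with Coriolis, so pressure-gradient force balances both:
(1/ρ)|∂P/∂n| = fV + V²/R  →  V² + fR·V − fR·V_g = 0
With fR = 7.07×10⁻⁵ × 502×10³ m = 35.5 m/s:
V = [−fR + √((fR)² + 4 fR V_g)]/2 = [−35.5 + √(35.5² + 4×35.5×25.9)]/2 = 17.4 m/s
Subgeostrophic (V < V_g = 25.9 m/s), as expected around a low.

17 m/s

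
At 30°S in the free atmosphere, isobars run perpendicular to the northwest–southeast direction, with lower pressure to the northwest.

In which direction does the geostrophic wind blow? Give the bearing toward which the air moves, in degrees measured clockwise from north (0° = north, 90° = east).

The pressure-gradient force points toward the northwest (bearing 315°).
Geostrophic balance: in the Southern Hemisphere the Coriolis force deflects motion to the left, so the geostrophic wind blows 90° to the left of the pressure-gradient force (low pressure on the right).
Rotating 315° by 90° counterclockwise gives 225° — the wind blows toward the southwest.

225°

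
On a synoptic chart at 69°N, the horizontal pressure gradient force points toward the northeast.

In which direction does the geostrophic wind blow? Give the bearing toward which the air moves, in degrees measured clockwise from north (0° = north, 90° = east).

The pressure-gradient force points toward the northeast (bearing 045°).
Geostrophic balance: in the Northern Hemisphere the Coriolis force deflects motion to the right, so the geostrophic wind blows 90° to the right of the pressure-gradient force (low pressure on the left).
Rotating 045° by 90° clockwise gives 135° — the wind blows toward the southeast.

135°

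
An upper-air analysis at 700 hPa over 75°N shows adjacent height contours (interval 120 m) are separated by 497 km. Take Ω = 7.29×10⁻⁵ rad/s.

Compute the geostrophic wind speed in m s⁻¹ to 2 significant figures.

Coriolis parameter at 75°N:
f = 2Ω sin φ = 2 × 7.29×10⁻⁵ × sin 75° = 1.41×10⁻⁴ s⁻¹
Height gradient: |∂Z/∂n| = 120 m / 497000 m = 2.41×10⁻⁴
On a pressure surface, geostrophic balance gives V_g = (g/f)|∂Z/∂n|:
V_g = 9.81 × 2.41×10⁻⁴ / 1.41×10⁻⁴ = 16.8 m/s

17 m s⁻¹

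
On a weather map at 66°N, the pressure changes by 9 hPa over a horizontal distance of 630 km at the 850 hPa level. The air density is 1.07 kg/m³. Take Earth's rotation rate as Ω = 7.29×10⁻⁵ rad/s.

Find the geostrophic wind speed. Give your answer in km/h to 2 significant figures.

36 km/h

Coriolis parameter at 66°N:
f = 2Ω sin φ = 2 × 7.29×10⁻⁵ × sin 66° = 1.33×10⁻⁴ s⁻¹
Pressure gradient: |∂P/∂n| = 900 Pa / 630000 m = 1.43×10⁻³ Pa/m
Geostrophic balance (pressure-gradient force = Coriolis force):
V_g = (1/(fρ)) |∂P/∂n| = 1.43×10⁻³ / (1.33×10⁻⁴ × 1.07) = 10.0 m/s
Converting: 10.0 m/s × 3.6 = 36 km/h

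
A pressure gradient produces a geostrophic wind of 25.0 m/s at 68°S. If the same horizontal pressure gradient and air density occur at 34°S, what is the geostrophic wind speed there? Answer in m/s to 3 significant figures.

41.5 m/s

With the same pressure gradient and density, V_g ∝ 1/f ∝ 1/sin φ.
V₂ = V₁ · sin φ₁ / sin φ₂ = 25.0 × sin 68° / sin 34°
V₂ = 25.0 × 0.9272/0.5592 = 41.5 m/s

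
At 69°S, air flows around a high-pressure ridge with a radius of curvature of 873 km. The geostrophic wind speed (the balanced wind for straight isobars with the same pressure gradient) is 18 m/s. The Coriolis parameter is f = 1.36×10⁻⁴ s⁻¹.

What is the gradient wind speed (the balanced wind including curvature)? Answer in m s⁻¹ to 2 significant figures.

Around a high, pressure-gradient force acts outward with centrifugal, so Coriolis balances both:
fV = (1/ρ)|∂P/∂n| + V²/R  →  V² − fR·V + fR·V_g = 0
With fR = 1.36×10⁻⁴ × 873×10³ m = 119 m/s:
V = [fR − √((fR)² − 4 fR V_g)]/2 = [119 − √(119² − 4×119×18)]/2 = 22.1 m/s
Supergeostrophic (V > V_g = 18 m/s), as expected around a high.

22 m s⁻¹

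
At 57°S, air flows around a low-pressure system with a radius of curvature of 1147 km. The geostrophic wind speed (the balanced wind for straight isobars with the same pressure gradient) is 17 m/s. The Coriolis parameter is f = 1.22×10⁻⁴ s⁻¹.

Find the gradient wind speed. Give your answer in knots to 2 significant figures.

Around a low, centrifugal force acts outward with Coriolis, so pressure-gradient force balances both:
(1/ρ)|∂P/∂n| = fV + V²/R  →  V² + fR·V − fR·V_g = 0
With fR = 1.22×10⁻⁴ × 1147×10³ m = 140 m/s:
V = [−fR + √((fR)² + 4 fR V_g)]/2 = [−140 + √(140² + 4×140×17)]/2 = 15.3 m/s
Subgeostrophic (V < V_g = 17 m/s), as expected around a low.
Converting: 15.3 m/s × 1.944 = 30 knots

30 knots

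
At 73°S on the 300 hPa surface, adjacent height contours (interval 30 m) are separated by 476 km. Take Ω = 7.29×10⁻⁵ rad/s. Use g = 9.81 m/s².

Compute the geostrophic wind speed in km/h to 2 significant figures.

16 km/h

Coriolis parameter at 73°S:
f = 2Ω sin φ = 2 × 7.29×10⁻⁵ × sin 73° = 1.39×10⁻⁴ s⁻¹
Height gradient: |∂Z/∂n| = 30 m / 476000 m = 6.30×10⁻⁵
On a pressure surface, geostrophic balance gives V_g = (g/f)|∂Z/∂n|:
V_g = 9.81 × 6.30×10⁻⁵ / 1.39×10⁻⁴ = 4.43 m/s
Converting: 4.43 m/s × 3.6 = 16 km/h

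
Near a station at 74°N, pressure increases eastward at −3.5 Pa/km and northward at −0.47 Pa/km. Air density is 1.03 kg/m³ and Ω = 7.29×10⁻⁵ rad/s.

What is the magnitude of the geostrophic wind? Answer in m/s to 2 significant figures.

24 m/s

Coriolis parameter at 74°N:
f = 2Ω sin φ = 2 × 7.29×10⁻⁵ × sin 74° = 1.40×10⁻⁴ s⁻¹
Component geostrophic relations (x east, y north):
u_g = −(1/(fρ)) ∂P/∂y,  v_g = (1/(fρ)) ∂P/∂x
u_g = −(−0.47×10⁻³)/(1.40×10⁻⁴ × 1.03) = 3.26 m/s;  v_g = (−3.5×10⁻³)/(1.40×10⁻⁴ × 1.03) = −24.2 m/s
|V_g| = √(u_g² + v_g²) = 24.5 m/s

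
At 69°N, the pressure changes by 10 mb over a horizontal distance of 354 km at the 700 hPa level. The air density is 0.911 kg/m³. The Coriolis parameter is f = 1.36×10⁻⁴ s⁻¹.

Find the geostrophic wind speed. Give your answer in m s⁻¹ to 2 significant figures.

Pressure gradient: |∂P/∂n| = 1000 Pa / 354000 m = 2.82×10⁻³ Pa/m
Geostrophic balance (pressure-gradient force = Coriolis force):
V_g = (1/(fρ)) |∂P/∂n| = 2.82×10⁻³ / (1.36×10⁻⁴ × 0.911) = 22.8 m/s

23 m s⁻¹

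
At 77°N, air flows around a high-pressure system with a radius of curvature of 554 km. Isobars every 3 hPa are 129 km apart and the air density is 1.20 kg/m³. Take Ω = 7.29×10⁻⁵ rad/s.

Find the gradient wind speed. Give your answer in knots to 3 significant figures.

Coriolis parameter at 77°N:
f = 2Ω sin φ = 2 × 7.29×10⁻⁵ × sin 77° = 1.42×10⁻⁴ s⁻¹
Pressure gradient: |∂P/∂n| = 300 Pa / 129000 m = 2.33×10⁻³ Pa/m
Geostrophic speed: V_g = |∂P/∂n|/(fρ) = 2.33×10⁻³/(1.42×10⁻⁴ × 1.20) = 13.6 m/s
Around a high, pressure-gradient force acts outward with centrifugal, so Coriolis balances both:
fV = (1/ρ)|∂P/∂n| + V²/R  →  V² − fR·V + fR·V_g = 0
With fR = 1.42×10⁻⁴ × 554×10³ m = 78.7 m/s:
V = [fR − √((fR)² − 4 fR V_g)]/2 = [78.7 − √(78.7² − 4×78.7×13.6)]/2 = 17.6 m/s
Supergeostrophic (V > V_g = 13.6 m/s), as expected around a high.
Converting: 17.6 m/s × 1.944 = 34.1 knots

34.1 knots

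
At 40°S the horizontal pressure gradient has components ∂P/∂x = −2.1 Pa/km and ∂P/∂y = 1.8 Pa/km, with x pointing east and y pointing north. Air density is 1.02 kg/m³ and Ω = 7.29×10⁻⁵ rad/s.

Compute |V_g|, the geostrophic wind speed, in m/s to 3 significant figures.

Coriolis parameter at 40°S:
f = 2Ω sin φ = 2 × 7.29×10⁻⁵ × sin 40° = 9.37×10⁻⁵ s⁻¹
In the Southern Hemisphere f is negative: f = −9.37×10⁻⁵ s⁻¹.
Component geostrophic relations (x east, y north):
u_g = −(1/(fρ)) ∂P/∂y,  v_g = (1/(fρ)) ∂P/∂x
u_g = −(1.8×10⁻³)/(−9.37×10⁻⁵ × 1.02) = 18.8 m/s;  v_g = (−2.1×10⁻³)/(−9.37×10⁻⁵ × 1.02) = 22.0 m/s
|V_g| = √(u_g² + v_g²) = 28.9 m/s

28.9 m/s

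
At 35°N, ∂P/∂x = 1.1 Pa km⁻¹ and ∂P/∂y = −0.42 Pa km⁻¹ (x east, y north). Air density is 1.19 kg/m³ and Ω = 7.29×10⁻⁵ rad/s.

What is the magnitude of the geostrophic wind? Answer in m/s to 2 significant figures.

Coriolis parameter at 35°N:
f = 2Ω sin φ = 2 × 7.29×10⁻⁵ × sin 35° = 8.36×10⁻⁵ s⁻¹
Component geostrophic relations (x east, y north):
u_g = −(1/(fρ)) ∂P/∂y,  v_g = (1/(fρ)) ∂P/∂x
u_g = −(−0.42×10⁻³)/(8.36×10⁻⁵ × 1.19) = 4.22 m/s;  v_g = (1.1×10⁻³)/(8.36×10⁻⁵ × 1.19) = 11.1 m/s
|V_g| = √(u_g² + v_g²) = 11.8 m/s

12 m/s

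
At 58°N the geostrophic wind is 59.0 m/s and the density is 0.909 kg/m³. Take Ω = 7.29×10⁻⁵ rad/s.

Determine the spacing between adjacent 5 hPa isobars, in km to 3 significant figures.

Coriolis parameter at 58°N:
f = 2Ω sin φ = 2 × 7.29×10⁻⁵ × sin 58° = 1.24×10⁻⁴ s⁻¹
Geostrophic balance rearranged: |∂P/∂n| = f ρ V_g
|∂P/∂n| = 1.24×10⁻⁴ × 0.909 × 59.0 = 6.63×10⁻³ Pa/m
Isobar spacing: Δn = ΔP/|∂P/∂n| = 500 Pa / 6.63×10⁻³ Pa/m = 75401 m ≈ 75.4 km

75.4 km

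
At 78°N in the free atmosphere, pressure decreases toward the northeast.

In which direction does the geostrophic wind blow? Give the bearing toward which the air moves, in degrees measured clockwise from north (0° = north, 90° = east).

135°

The pressure-gradient force points toward the northeast (bearing 045°).
Geostrophic balance: in the Northern Hemisphere the Coriolis force deflects motion to the right, so the geostrophic wind blows 90° to the right of the pressure-gradient force (low pressure on the left).
Rotating 045° by 90° clockwise gives 135° — the wind blows toward the southeast.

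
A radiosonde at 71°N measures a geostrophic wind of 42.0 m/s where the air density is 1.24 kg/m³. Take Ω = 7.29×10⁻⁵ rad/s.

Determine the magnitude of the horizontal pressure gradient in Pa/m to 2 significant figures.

Coriolis parameter at 71°N:
f = 2Ω sin φ = 2 × 7.29×10⁻⁵ × sin 71° = 1.38×10⁻⁴ s⁻¹
Geostrophic balance rearranged: |∂P/∂n| = f ρ V_g
|∂P/∂n| = 1.38×10⁻⁴ × 1.24 × 42.0 = 7.18×10⁻³ Pa/m

7.2×10⁻³ Pa/m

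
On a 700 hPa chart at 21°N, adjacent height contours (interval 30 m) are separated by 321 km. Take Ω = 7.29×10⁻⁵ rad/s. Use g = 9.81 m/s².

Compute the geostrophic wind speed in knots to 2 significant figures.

34 knots

Coriolis parameter at 21°N:
f = 2Ω sin φ = 2 × 7.29×10⁻⁵ × sin 21° = 5.23×10⁻⁵ s⁻¹
Height gradient: |∂Z/∂n| = 30 m / 321000 m = 9.35×10⁻⁵
On a pressure surface, geostrophic balance gives V_g = (g/f)|∂Z/∂n|:
V_g = 9.81 × 9.35×10⁻⁵ / 5.23×10⁻⁵ = 17.5 m/s
Converting: 17.5 m/s × 1.944 = 34 knots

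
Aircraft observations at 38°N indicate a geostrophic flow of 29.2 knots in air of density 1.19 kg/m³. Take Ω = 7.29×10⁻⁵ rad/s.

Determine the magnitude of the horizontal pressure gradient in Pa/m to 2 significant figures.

Coriolis parameter at 38°N:
f = 2Ω sin φ = 2 × 7.29×10⁻⁵ × sin 38° = 8.98×10⁻⁵ s⁻¹
Wind speed in SI: 29.2 knots = 15.0 m/s
Geostrophic balance rearranged: |∂P/∂n| = f ρ V_g
|∂P/∂n| = 8.98×10⁻⁵ × 1.19 × 15.0 = 1.60×10⁻³ Pa/m

1.6×10⁻³ Pa/m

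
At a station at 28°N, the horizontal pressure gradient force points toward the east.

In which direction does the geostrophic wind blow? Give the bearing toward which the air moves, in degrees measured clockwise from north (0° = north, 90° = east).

180°

The pressure-gradient force points toward the east (bearing 090°).
Geostrophic balance: in the Northern Hemisphere the Coriolis force deflects motion to the right, so the geostrophic wind blows 90° to the right of the pressure-gradient force (low pressure on the left).
Rotating 090° by 90° clockwise gives 180° — the wind blows toward the south.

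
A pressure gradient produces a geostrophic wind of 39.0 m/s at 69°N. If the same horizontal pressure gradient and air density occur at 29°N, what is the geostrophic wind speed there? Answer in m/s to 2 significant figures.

With the same pressure gradient and density, V_g ∝ 1/f ∝ 1/sin φ.
V₂ = V₁ · sin φ₁ / sin φ₂ = 39.0 × sin 69° / sin 29°
V₂ = 39.0 × 0.9336/0.4848 = 75 m/s

75 m/s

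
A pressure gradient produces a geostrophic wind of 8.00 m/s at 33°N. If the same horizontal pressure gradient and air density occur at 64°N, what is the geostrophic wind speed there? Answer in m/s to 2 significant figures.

With the same pressure gradient and density, V_g ∝ 1/f ∝ 1/sin φ.
V₂ = V₁ · sin φ₁ / sin φ₂ = 8.00 × sin 33° / sin 64°
V₂ = 8.00 × 0.5446/0.8988 = 4.8 m/s

4.8 m/s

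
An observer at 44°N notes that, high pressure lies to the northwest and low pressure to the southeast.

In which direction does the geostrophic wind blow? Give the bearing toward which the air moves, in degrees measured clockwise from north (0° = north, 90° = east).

The pressure-gradient force points toward the southeast (bearing 135°).
Geostrophic balance: in the Northern Hemisphere the Coriolis force deflects motion to the right, so the geostrophic wind blows 90° to the right of the pressure-gradient force (low pressure on the left).
Rotating 135° by 90° clockwise gives 225° — the wind blows toward the southwest.

225°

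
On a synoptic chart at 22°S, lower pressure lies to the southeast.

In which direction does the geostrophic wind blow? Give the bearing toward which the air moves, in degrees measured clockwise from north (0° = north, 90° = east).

045°

The pressure-gradient force points toward the southeast (bearing 135°).
Geostrophic balance: in the Southern Hemisphere the Coriolis force deflects motion to the left, so the geostrophic wind blows 90° to the left of the pressure-gradient force (low pressure on the right).
Rotating 135° by 90° counterclockwise gives 045° — the wind blows toward the northeast.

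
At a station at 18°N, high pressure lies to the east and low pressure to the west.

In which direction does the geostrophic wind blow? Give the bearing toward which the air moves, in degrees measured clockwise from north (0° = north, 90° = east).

000°

The pressure-gradient force points toward the west (bearing 270°).
Geostrophic balance: in the Northern Hemisphere the Coriolis force deflects motion to the right, so the geostrophic wind blows 90° to the right of the pressure-gradient force (low pressure on the left).
Rotating 270° by 90° clockwise gives 000° — the wind blows toward the north.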